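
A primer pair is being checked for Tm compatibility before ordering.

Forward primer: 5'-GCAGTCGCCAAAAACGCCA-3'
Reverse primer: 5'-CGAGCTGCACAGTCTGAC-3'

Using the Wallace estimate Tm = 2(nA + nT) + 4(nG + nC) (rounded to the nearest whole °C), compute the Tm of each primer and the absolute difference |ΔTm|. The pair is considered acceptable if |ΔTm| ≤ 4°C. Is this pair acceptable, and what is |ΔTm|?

|ΔTm| = 2°C; the pair is acceptable.

Forward: A=7 T=1 G=4 C=7 → Tm = 2·8 + 4·11 = 60°C.
Reverse: A=4 T=3 G=5 C=6 → Tm = 2·7 + 4·11 = 58°C.
|ΔTm| = |60 − 58| = 2°C, ≤ 4°C.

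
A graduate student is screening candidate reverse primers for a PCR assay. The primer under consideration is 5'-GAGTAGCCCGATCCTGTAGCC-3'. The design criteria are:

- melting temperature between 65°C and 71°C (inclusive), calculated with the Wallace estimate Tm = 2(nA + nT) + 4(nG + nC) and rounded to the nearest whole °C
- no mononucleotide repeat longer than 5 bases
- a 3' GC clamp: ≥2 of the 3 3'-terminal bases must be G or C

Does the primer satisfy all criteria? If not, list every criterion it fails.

Base counts: A=4, T=4, G=6, C=7 (length 21).
Tm: Tm = 2·8 + 4·13 = 68°C ✓
homopolymer run: longest run = 3 ✓
GC clamp: 3' end GCC has 3 G/C ✓

Meets all criteria.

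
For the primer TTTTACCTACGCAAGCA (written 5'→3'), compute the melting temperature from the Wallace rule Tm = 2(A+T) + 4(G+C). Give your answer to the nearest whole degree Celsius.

Base counts: A=5, T=5, G=2, C=5 (length 17).
Tm = 2·(5+5) + 4·(2+5) = 2·10 + 4·7 = 20 + 28 = 48°C.

48°C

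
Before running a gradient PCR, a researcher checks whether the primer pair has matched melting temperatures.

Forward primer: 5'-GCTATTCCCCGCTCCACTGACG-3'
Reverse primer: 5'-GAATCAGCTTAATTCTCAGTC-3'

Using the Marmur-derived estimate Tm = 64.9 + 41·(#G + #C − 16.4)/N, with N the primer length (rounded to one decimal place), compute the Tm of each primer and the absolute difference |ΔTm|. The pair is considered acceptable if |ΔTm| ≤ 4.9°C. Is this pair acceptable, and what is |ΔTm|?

|ΔTm| = 11.9°C; the pair is not acceptable.

Forward: G+C = 14, N = 22 → Tm = 64.9 + 41·(14 − 16.4)/22 = 60.4°C.
Reverse: G+C = 8, N = 21 → Tm = 64.9 + 41·(8 − 16.4)/21 = 48.5°C.
|ΔTm| = |60.4 − 48.5| = 11.9°C, > 4.9°C.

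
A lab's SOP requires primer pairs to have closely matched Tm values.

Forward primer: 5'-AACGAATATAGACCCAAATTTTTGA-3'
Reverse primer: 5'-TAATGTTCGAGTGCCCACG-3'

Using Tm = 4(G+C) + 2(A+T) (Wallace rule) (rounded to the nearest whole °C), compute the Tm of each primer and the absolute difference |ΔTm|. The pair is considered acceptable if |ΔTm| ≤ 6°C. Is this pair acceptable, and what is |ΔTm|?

Forward: A=11 T=7 G=3 C=4 → Tm = 2·18 + 4·7 = 64°C.
Reverse: A=4 T=5 G=5 C=5 → Tm = 2·9 + 4·10 = 58°C.
|ΔTm| = |64 − 58| = 6°C, ≤ 6°C.

|ΔTm| = 6°C; the pair is acceptable.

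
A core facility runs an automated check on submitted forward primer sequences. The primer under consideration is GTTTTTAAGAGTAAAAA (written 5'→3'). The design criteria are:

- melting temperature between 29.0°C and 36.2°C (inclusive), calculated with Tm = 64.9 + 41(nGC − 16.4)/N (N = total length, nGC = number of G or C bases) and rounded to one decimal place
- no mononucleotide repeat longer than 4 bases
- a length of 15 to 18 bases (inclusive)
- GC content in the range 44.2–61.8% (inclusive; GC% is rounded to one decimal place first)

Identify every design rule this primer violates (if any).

Fails: homopolymer run, GC content.

Base counts: A=8, T=6, G=3, C=0 (length 17).
Tm: Tm = 64.9 + 41·(3 − 16.4)/17 = 32.6°C ✓
homopolymer run: longest run = 5, exceeds 4 ✗
length: length 17 ✓
GC content: GC 3/17 = 17.6%, outside 44.2–61.8% ✗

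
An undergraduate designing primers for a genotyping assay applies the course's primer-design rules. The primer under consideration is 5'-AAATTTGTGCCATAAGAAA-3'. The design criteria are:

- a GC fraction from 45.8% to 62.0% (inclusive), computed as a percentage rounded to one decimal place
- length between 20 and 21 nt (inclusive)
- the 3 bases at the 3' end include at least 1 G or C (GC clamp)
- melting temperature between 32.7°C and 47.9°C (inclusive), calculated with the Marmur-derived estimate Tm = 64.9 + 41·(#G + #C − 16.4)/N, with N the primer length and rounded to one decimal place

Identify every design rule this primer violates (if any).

Fails: GC content, length, GC clamp.

Base counts: A=9, T=5, G=3, C=2 (length 19).
GC content: GC 5/19 = 26.3%, outside 45.8–62.0% ✗
length: length 19, outside 20–21 ✗
GC clamp: 3' end AAA has 0 G/C, need ≥1 ✗
Tm: Tm = 64.9 + 41·(5 − 16.4)/19 = 40.3°C ✓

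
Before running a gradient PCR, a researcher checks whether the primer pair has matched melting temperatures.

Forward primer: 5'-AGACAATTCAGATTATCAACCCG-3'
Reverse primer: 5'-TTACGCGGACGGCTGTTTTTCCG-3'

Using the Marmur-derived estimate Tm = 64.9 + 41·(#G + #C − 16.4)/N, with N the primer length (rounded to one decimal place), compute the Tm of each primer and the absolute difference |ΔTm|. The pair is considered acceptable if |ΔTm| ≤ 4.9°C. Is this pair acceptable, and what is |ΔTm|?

|ΔTm| = 7.1°C; the pair is not acceptable.

Forward: G+C = 9, N = 23 → Tm = 64.9 + 41·(9 − 16.4)/23 = 51.7°C.
Reverse: G+C = 13, N = 23 → Tm = 64.9 + 41·(13 − 16.4)/23 = 58.8°C.
|ΔTm| = |51.7 − 58.8| = 7.1°C, > 4.9°C.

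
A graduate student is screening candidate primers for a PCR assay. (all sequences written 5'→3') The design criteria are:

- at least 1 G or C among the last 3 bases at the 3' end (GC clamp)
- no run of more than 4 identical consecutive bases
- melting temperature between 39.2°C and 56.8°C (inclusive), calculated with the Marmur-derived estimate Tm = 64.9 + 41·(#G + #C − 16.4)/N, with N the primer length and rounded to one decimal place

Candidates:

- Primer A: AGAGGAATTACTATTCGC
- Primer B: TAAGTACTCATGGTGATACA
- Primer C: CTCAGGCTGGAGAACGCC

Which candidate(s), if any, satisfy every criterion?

Primer A (18 nt, A=6 T=5 G=4 C=3): 3' end CGC has 3 G/C ✓; longest run = 2 ✓; Tm = 64.9 + 41·(7 − 16.4)/18 = 43.5°C ✓ — passes.
Primer B (20 nt, A=7 T=6 G=4 C=3): 3' end ACA has 1 G/C ✓; longest run = 2 ✓; Tm = 64.9 + 41·(7 − 16.4)/20 = 45.6°C ✓ — passes.
Primer C (18 nt, A=4 T=2 G=6 C=6): 3' end GCC has 3 G/C ✓; longest run = 2 ✓; Tm = 64.9 + 41·(12 − 16.4)/18 = 54.9°C ✓ — passes.

Primer A, Primer B and Primer C.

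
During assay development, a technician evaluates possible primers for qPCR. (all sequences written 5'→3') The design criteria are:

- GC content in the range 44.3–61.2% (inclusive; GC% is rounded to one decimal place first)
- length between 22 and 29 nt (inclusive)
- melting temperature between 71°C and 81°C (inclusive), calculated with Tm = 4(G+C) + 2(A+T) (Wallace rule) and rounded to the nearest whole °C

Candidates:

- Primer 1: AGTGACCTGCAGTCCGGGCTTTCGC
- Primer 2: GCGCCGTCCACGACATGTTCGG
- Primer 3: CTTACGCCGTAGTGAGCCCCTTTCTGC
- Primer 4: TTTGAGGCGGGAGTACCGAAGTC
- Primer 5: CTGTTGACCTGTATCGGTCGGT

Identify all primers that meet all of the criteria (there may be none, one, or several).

Primer 1 (25 nt, A=3 T=6 G=8 C=8): GC 16/25 = 64.0%, outside 44.3–61.2% ✗; length 25 ✓; Tm = 2·9 + 4·16 = 82°C, outside 71–81°C ✗ — fails.
Primer 2 (22 nt, A=3 T=4 G=7 C=8): GC 15/22 = 68.2%, outside 44.3–61.2% ✗; length 22 ✓; Tm = 2·7 + 4·15 = 74°C ✓ — fails.
Primer 3 (27 nt, A=3 T=8 G=6 C=10): GC 16/27 = 59.3% ✓; length 27 ✓; Tm = 2·11 + 4·16 = 86°C, outside 71–81°C ✗ — fails.
Primer 4 (23 nt, A=5 T=5 G=9 C=4): GC 13/23 = 56.5% ✓; length 23 ✓; Tm = 2·10 + 4·13 = 72°C ✓ — passes.
Primer 5 (22 nt, A=2 T=8 G=7 C=5): GC 12/22 = 54.5% ✓; length 22 ✓; Tm = 2·10 + 4·12 = 68°C, outside 71–81°C ✗ — fails.

Primer 4 only.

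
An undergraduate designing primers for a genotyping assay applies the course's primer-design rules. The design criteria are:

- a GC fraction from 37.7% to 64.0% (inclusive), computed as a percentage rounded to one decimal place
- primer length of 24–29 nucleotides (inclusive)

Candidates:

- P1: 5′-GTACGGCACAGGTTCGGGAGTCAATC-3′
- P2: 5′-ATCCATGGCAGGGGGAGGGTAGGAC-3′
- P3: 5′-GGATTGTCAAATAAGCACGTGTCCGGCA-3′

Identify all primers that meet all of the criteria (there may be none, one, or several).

P1 (26 nt, A=6 T=5 G=9 C=6): GC 15/26 = 57.7% ✓; length 26 ✓ — passes.
P2 (25 nt, A=6 T=3 G=12 C=4): GC 16/25 = 64.0% ✓; length 25 ✓ — passes.
P3 (28 nt, A=8 T=6 G=8 C=6): GC 14/28 = 50.0% ✓; length 28 ✓ — passes.

P1, P2 and P3.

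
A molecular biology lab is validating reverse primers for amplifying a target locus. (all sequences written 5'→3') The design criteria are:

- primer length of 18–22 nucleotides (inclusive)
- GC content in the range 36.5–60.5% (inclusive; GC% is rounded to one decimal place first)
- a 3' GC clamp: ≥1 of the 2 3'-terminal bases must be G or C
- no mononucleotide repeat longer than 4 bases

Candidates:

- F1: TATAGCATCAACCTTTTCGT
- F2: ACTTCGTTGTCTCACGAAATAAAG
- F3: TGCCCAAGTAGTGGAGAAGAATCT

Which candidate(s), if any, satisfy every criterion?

None of the candidates satisfy all criteria.

F1 (20 nt, A=5 T=8 G=2 C=5): length 20 ✓; GC 7/20 = 35.0%, outside 36.5–60.5% ✗; 3' end GT has 1 G/C ✓; longest run = 4 ✓ — fails.
F2 (24 nt, A=8 T=7 G=4 C=5): length 24, outside 18–22 ✗; GC 9/24 = 37.5% ✓; 3' end AG has 1 G/C ✓; longest run = 3 ✓ — fails.
F3 (24 nt, A=8 T=5 G=7 C=4): length 24, outside 18–22 ✗; GC 11/24 = 45.8% ✓; 3' end CT has 1 G/C ✓; longest run = 3 ✓ — fails.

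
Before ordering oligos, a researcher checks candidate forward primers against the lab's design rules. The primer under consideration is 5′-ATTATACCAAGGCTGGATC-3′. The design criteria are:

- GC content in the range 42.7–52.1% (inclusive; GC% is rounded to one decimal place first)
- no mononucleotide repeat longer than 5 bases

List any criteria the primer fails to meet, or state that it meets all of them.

Base counts: A=6, T=5, G=4, C=4 (length 19).
GC content: GC 8/19 = 42.1%, outside 42.7–52.1% ✗
homopolymer run: longest run = 2 ✓

Fails: GC content.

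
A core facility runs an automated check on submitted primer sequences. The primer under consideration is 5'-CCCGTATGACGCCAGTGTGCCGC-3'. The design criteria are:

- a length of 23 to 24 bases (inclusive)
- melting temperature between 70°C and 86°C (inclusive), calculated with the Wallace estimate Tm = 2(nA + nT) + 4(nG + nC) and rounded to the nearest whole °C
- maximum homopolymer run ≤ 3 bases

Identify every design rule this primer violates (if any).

Meets all criteria.

Base counts: A=3, T=4, G=7, C=9 (length 23).
length: length 23 ✓
Tm: Tm = 2·7 + 4·16 = 78°C ✓
homopolymer run: longest run = 3 ✓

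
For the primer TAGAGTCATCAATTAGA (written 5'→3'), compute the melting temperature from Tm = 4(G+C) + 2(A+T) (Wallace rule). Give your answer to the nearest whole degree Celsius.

Base counts: A=7, T=5, G=3, C=2 (length 17).
Tm = 2·(7+5) + 4·(3+2) = 2·12 + 4·5 = 24 + 20 = 44°C.

44°C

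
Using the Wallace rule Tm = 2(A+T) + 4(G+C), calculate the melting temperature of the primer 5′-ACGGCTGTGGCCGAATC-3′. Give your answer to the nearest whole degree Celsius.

Base counts: A=3, T=3, G=6, C=5 (length 17).
Tm = 2·(3+3) + 4·(6+5) = 2·6 + 4·11 = 12 + 44 = 56°C.

56°C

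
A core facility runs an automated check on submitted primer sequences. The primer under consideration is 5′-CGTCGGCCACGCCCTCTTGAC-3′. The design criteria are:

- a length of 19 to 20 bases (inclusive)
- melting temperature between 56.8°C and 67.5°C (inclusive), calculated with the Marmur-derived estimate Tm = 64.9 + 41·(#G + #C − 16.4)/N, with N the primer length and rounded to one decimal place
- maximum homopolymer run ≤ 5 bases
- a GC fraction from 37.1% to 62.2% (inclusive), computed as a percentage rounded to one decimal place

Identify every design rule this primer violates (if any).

Fails: length, GC content.

Base counts: A=2, T=4, G=5, C=10 (length 21).
length: length 21, outside 19–20 ✗
Tm: Tm = 64.9 + 41·(15 − 16.4)/21 = 62.2°C ✓
homopolymer run: longest run = 3 ✓
GC content: GC 15/21 = 71.4%, outside 37.1–62.2% ✗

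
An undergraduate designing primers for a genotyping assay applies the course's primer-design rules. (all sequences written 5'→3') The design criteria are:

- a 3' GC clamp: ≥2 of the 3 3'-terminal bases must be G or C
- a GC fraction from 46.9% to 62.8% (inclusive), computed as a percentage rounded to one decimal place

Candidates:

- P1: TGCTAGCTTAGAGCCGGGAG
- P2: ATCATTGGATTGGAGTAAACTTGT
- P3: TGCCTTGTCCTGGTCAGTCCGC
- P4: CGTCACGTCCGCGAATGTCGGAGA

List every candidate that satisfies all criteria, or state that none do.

P1 only.

P1 (20 nt, A=4 T=4 G=8 C=4): 3' end GAG has 2 G/C ✓; GC 12/20 = 60.0% ✓ — passes.
P2 (24 nt, A=7 T=9 G=6 C=2): 3' end TGT has 1 G/C, need ≥2 ✗; GC 8/24 = 33.3%, outside 46.9–62.8% ✗ — fails.
P3 (22 nt, A=1 T=7 G=6 C=8): 3' end CGC has 3 G/C ✓; GC 14/22 = 63.6%, outside 46.9–62.8% ✗ — fails.
P4 (24 nt, A=5 T=4 G=8 C=7): 3' end AGA has 1 G/C, need ≥2 ✗; GC 15/24 = 62.5% ✓ — fails.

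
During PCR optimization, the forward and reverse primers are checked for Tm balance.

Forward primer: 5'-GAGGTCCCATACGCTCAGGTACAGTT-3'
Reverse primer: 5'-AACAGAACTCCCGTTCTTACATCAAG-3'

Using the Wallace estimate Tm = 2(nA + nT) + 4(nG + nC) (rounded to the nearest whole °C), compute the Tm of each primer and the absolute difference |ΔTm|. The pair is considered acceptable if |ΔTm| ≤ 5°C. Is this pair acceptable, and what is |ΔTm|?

|ΔTm| = 6°C; the pair is not acceptable.

Forward: A=6 T=6 G=7 C=7 → Tm = 2·12 + 4·14 = 80°C.
Reverse: A=9 T=6 G=3 C=8 → Tm = 2·15 + 4·11 = 74°C.
|ΔTm| = |80 − 74| = 6°C, > 5°C.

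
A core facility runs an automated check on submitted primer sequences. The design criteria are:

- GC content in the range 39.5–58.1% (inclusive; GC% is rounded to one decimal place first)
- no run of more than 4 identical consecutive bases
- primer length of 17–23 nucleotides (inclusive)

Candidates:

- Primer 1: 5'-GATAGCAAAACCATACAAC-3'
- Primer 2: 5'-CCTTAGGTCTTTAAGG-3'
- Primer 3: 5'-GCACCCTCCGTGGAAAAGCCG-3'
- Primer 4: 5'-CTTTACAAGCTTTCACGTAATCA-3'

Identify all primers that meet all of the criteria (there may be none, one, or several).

None of the candidates satisfy all criteria.

Primer 1 (19 nt, A=10 T=2 G=2 C=5): GC 7/19 = 36.8%, outside 39.5–58.1% ✗; longest run = 4 ✓; length 19 ✓ — fails.
Primer 2 (16 nt, A=3 T=6 G=4 C=3): GC 7/16 = 43.8% ✓; longest run = 3 ✓; length 16, outside 17–23 ✗ — fails.
Primer 3 (21 nt, A=5 T=2 G=6 C=8): GC 14/21 = 66.7%, outside 39.5–58.1% ✗; longest run = 4 ✓; length 21 ✓ — fails.
Primer 4 (23 nt, A=7 T=8 G=2 C=6): GC 8/23 = 34.8%, outside 39.5–58.1% ✗; longest run = 3 ✓; length 23 ✓ — fails.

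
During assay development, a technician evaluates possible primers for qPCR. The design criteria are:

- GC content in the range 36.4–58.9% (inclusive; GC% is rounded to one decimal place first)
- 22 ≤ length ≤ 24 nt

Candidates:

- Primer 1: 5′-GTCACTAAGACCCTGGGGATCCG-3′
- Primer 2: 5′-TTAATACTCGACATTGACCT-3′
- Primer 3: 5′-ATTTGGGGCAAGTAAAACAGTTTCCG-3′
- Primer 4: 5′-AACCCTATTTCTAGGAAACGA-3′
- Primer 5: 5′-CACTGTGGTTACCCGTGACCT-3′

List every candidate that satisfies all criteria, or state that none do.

None of the candidates satisfy all criteria.

Primer 1 (23 nt, A=5 T=4 G=7 C=7): GC 14/23 = 60.9%, outside 36.4–58.9% ✗; length 23 ✓ — fails.
Primer 2 (20 nt, A=6 T=7 G=2 C=5): GC 7/20 = 35.0%, outside 36.4–58.9% ✗; length 20, outside 22–24 ✗ — fails.
Primer 3 (26 nt, A=8 T=7 G=7 C=4): GC 11/26 = 42.3% ✓; length 26, outside 22–24 ✗ — fails.
Primer 4 (21 nt, A=8 T=5 G=3 C=5): GC 8/21 = 38.1% ✓; length 21, outside 22–24 ✗ — fails.
Primer 5 (21 nt, A=3 T=6 G=5 C=7): GC 12/21 = 57.1% ✓; length 21, outside 22–24 ✗ — fails.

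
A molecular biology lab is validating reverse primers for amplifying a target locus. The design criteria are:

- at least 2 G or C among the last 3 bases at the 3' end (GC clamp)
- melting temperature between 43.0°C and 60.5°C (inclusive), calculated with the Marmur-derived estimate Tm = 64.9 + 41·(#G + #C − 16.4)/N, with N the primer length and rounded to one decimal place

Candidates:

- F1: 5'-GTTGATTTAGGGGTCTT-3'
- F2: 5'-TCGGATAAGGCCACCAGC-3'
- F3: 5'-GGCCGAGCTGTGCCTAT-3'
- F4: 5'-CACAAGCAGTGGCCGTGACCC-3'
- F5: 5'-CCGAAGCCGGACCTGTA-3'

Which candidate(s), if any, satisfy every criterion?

F2 and F4.

F1 (17 nt, A=2 T=8 G=6 C=1): 3' end CTT has 1 G/C, need ≥2 ✗; Tm = 64.9 + 41·(7 − 16.4)/17 = 42.2°C, outside 43.0–60.5°C ✗ — fails.
F2 (18 nt, A=5 T=2 G=5 C=6): 3' end AGC has 2 G/C ✓; Tm = 64.9 + 41·(11 − 16.4)/18 = 52.6°C ✓ — passes.
F3 (17 nt, A=2 T=4 G=6 C=5): 3' end TAT has 0 G/C, need ≥2 ✗; Tm = 64.9 + 41·(11 − 16.4)/17 = 51.9°C ✓ — fails.
F4 (21 nt, A=5 T=2 G=6 C=8): 3' end CCC has 3 G/C ✓; Tm = 64.9 + 41·(14 − 16.4)/21 = 60.2°C ✓ — passes.
F5 (17 nt, A=4 T=2 G=5 C=6): 3' end GTA has 1 G/C, need ≥2 ✗; Tm = 64.9 + 41·(11 − 16.4)/17 = 51.9°C ✓ — fails.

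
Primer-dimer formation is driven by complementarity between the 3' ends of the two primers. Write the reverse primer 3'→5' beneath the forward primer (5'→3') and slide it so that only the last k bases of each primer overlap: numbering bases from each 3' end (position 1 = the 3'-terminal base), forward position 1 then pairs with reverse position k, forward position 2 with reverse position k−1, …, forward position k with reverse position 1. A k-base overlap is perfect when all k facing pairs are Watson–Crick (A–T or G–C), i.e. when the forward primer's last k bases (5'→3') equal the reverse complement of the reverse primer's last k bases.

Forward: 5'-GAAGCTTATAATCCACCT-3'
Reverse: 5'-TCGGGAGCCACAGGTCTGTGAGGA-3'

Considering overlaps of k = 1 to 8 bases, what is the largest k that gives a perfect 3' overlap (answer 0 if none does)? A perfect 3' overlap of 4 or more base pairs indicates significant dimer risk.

Last 8 bases (5'→3') — forward …ATCCACCT, reverse …TGTGAGGA.
Reverse complement of the reverse primer's last 8 bases: TCCTCACA; its first k bases are the reverse complement of the reverse primer's last k bases, so a perfect k-base overlap needs the forward primer's last k bases to equal them.
Comparing (forward last k vs required): k=1: T vs T ✓; k=2: CT vs TC ✗; k=3: CCT vs TCC ✗; k=4: ACCT vs TCCT ✗; k=5: CACCT vs TCCTC ✗; k=6: CCACCT vs TCCTCA ✗; k=7: TCCACCT vs TCCTCAC ✗; k=8: ATCCACCT vs TCCTCACA ✗.
Only k = 1 is perfect, so the longest perfect 3' overlap is 1.

Longest perfect overlap: 1 complementary base pair; below the dimer-risk threshold (threshold 4).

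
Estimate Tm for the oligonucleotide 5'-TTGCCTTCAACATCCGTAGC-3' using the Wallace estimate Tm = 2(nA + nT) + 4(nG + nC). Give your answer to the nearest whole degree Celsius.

60°C

Base counts: A=4, T=6, G=3, C=7 (length 20).
Tm = 2·(4+6) + 4·(3+7) = 2·10 + 4·10 = 20 + 40 = 60°C.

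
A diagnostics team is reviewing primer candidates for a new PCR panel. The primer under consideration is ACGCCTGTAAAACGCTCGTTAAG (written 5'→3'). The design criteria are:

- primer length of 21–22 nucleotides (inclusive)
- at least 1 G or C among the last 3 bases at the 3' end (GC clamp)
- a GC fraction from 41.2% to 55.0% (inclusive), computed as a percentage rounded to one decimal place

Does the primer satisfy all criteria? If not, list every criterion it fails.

Fails: length.

Base counts: A=7, T=5, G=5, C=6 (length 23).
length: length 23, outside 21–22 ✗
GC clamp: 3' end AAG has 1 G/C ✓
GC content: GC 11/23 = 47.8% ✓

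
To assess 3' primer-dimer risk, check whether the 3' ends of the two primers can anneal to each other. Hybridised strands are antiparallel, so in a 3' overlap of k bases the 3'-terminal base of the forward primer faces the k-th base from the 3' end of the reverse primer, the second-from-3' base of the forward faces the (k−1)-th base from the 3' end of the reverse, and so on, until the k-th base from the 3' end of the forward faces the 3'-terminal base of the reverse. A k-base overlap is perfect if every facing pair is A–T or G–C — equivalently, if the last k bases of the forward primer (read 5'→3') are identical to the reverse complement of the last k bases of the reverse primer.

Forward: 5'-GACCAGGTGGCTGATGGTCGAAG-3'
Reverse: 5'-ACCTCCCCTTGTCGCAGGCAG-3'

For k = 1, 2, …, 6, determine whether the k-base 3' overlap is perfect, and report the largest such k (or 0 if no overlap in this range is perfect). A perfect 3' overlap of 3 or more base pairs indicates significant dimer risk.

Last 6 bases (5'→3') — forward …TCGAAG, reverse …AGGCAG.
Reverse complement of the reverse primer's last 6 bases: CTGCCT; its first k bases are the reverse complement of the reverse primer's last k bases, so a perfect k-base overlap needs the forward primer's last k bases to equal them.
Comparing (forward last k vs required): k=1: G vs C ✗; k=2: AG vs CT ✗; k=3: AAG vs CTG ✗; k=4: GAAG vs CTGC ✗; k=5: CGAAG vs CTGCC ✗; k=6: TCGAAG vs CTGCCT ✗.
No overlap length from 1 to 6 is perfect, so the longest perfect 3' overlap is 0.

Longest perfect overlap: 0 complementary base pairs; below the dimer-risk threshold (threshold 3).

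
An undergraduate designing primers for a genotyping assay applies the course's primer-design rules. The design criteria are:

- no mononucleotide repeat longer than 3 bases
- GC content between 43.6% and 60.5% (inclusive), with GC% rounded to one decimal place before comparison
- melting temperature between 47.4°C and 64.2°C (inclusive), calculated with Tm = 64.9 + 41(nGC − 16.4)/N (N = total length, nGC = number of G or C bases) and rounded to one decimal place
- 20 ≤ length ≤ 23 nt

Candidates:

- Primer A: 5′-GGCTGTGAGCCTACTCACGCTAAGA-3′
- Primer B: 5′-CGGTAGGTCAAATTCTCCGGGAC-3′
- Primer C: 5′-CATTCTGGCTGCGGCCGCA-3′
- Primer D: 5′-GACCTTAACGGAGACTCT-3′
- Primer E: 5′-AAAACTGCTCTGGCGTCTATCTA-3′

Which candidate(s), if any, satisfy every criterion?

Primer B only.

Primer A (25 nt, A=6 T=5 G=7 C=7): longest run = 2 ✓; GC 14/25 = 56.0% ✓; Tm = 64.9 + 41·(14 − 16.4)/25 = 61.0°C ✓; length 25, outside 20–23 ✗ — fails.
Primer B (23 nt, A=5 T=5 G=7 C=6): longest run = 3 ✓; GC 13/23 = 56.5% ✓; Tm = 64.9 + 41·(13 − 16.4)/23 = 58.8°C ✓; length 23 ✓ — passes.
Primer C (19 nt, A=2 T=4 G=6 C=7): longest run = 2 ✓; GC 13/19 = 68.4%, outside 43.6–60.5% ✗; Tm = 64.9 + 41·(13 − 16.4)/19 = 57.6°C ✓; length 19, outside 20–23 ✗ — fails.
Primer D (18 nt, A=5 T=4 G=4 C=5): longest run = 2 ✓; GC 9/18 = 50.0% ✓; Tm = 64.9 + 41·(9 − 16.4)/18 = 48.0°C ✓; length 18, outside 20–23 ✗ — fails.
Primer E (23 nt, A=6 T=7 G=4 C=6): longest run = 4, exceeds 3 ✗; GC 10/23 = 43.5%, outside 43.6–60.5% ✗; Tm = 64.9 + 41·(10 − 16.4)/23 = 53.5°C ✓; length 23 ✓ — fails.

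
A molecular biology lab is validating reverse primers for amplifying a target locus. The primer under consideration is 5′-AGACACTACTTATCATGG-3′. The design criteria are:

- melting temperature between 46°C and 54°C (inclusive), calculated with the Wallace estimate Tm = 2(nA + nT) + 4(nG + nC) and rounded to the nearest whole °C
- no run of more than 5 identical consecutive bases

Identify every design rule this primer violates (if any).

Base counts: A=6, T=5, G=3, C=4 (length 18).
Tm: Tm = 2·11 + 4·7 = 50°C ✓
homopolymer run: longest run = 2 ✓

Meets all criteria.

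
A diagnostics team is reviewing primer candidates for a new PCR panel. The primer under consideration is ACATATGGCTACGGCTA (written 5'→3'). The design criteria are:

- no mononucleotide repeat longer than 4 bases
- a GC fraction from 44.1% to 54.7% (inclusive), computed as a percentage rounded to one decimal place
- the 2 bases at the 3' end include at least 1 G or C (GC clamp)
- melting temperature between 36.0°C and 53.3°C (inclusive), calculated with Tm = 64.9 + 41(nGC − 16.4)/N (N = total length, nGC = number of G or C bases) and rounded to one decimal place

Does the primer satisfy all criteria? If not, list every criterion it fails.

Base counts: A=5, T=4, G=4, C=4 (length 17).
homopolymer run: longest run = 2 ✓
GC content: GC 8/17 = 47.1% ✓
GC clamp: 3' end TA has 0 G/C, need ≥1 ✗
Tm: Tm = 64.9 + 41·(8 − 16.4)/17 = 44.6°C ✓

Fails: GC clamp.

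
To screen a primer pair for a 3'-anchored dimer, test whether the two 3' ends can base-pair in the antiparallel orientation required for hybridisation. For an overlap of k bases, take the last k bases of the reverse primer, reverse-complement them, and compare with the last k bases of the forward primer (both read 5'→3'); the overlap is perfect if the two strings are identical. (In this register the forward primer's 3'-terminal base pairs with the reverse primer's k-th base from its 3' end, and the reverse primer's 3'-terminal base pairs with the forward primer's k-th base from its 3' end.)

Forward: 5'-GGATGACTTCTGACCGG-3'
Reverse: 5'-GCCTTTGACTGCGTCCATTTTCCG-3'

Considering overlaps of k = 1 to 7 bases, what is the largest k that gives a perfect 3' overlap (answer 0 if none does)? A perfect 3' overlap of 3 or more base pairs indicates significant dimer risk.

Last 7 bases (5'→3') — forward …TGACCGG, reverse …TTTTCCG.
Reverse complement of the reverse primer's last 7 bases: CGGAAAA; its first k bases are the reverse complement of the reverse primer's last k bases, so a perfect k-base overlap needs the forward primer's last k bases to equal them.
Comparing (forward last k vs required): k=1: G vs C ✗; k=2: GG vs CG ✗; k=3: CGG vs CGG ✓; k=4: CCGG vs CGGA ✗; k=5: ACCGG vs CGGAA ✗; k=6: GACCGG vs CGGAAA ✗; k=7: TGACCGG vs CGGAAAA ✗.
Only k = 3 is perfect, so the longest perfect 3' overlap is 3.

Longest perfect overlap: 3 complementary base pairs; significant dimer risk (threshold 3).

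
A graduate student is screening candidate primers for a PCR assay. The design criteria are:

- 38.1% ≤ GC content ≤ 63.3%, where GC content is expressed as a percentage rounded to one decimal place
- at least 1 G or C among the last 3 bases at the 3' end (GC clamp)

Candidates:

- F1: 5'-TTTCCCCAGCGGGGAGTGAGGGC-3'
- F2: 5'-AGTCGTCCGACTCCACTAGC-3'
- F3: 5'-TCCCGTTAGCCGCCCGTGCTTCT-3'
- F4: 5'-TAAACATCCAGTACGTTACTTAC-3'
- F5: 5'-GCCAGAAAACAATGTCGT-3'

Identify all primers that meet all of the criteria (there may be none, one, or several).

F2 and F5.

F1 (23 nt, A=3 T=4 G=10 C=6): GC 16/23 = 69.6%, outside 38.1–63.3% ✗; 3' end GGC has 3 G/C ✓ — fails.
F2 (20 nt, A=4 T=4 G=4 C=8): GC 12/20 = 60.0% ✓; 3' end AGC has 2 G/C ✓ — passes.
F3 (23 nt, A=1 T=7 G=5 C=10): GC 15/23 = 65.2%, outside 38.1–63.3% ✗; 3' end TCT has 1 G/C ✓ — fails.
F4 (23 nt, A=8 T=7 G=2 C=6): GC 8/23 = 34.8%, outside 38.1–63.3% ✗; 3' end TAC has 1 G/C ✓ — fails.
F5 (18 nt, A=7 T=3 G=4 C=4): GC 8/18 = 44.4% ✓; 3' end CGT has 2 G/C ✓ — passes.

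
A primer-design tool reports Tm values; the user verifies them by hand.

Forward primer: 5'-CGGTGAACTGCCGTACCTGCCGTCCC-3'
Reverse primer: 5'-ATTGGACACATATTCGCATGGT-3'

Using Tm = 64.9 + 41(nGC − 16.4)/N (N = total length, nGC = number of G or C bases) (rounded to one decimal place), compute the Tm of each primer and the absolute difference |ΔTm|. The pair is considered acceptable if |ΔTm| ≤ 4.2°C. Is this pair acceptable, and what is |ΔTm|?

Forward: G+C = 18, N = 26 → Tm = 64.9 + 41·(18 − 16.4)/26 = 67.4°C.
Reverse: G+C = 9, N = 22 → Tm = 64.9 + 41·(9 − 16.4)/22 = 51.1°C.
|ΔTm| = |67.4 − 51.1| = 16.3°C, > 4.2°C.

|ΔTm| = 16.3°C; the pair is not acceptable.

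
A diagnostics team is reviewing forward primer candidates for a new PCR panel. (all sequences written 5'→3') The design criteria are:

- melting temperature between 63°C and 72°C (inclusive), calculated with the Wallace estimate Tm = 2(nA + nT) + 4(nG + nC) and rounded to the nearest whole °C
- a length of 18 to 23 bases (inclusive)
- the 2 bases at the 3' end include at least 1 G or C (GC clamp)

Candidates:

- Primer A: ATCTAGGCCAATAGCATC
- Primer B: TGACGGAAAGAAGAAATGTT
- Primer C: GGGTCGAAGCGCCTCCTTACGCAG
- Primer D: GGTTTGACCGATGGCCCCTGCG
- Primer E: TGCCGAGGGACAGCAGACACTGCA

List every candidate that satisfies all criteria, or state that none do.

None of the candidates satisfy all criteria.

Primer A (18 nt, A=6 T=4 G=3 C=5): Tm = 2·10 + 4·8 = 52°C, outside 63–72°C ✗; length 18 ✓; 3' end TC has 1 G/C ✓ — fails.
Primer B (20 nt, A=9 T=4 G=6 C=1): Tm = 2·13 + 4·7 = 54°C, outside 63–72°C ✗; length 20 ✓; 3' end TT has 0 G/C, need ≥1 ✗ — fails.
Primer C (24 nt, A=4 T=4 G=8 C=8): Tm = 2·8 + 4·16 = 80°C, outside 63–72°C ✗; length 24, outside 18–23 ✗; 3' end AG has 1 G/C ✓ — fails.
Primer D (22 nt, A=2 T=5 G=8 C=7): Tm = 2·7 + 4·15 = 74°C, outside 63–72°C ✗; length 22 ✓; 3' end CG has 2 G/C ✓ — fails.
Primer E (24 nt, A=7 T=2 G=8 C=7): Tm = 2·9 + 4·15 = 78°C, outside 63–72°C ✗; length 24, outside 18–23 ✗; 3' end CA has 1 G/C ✓ — fails.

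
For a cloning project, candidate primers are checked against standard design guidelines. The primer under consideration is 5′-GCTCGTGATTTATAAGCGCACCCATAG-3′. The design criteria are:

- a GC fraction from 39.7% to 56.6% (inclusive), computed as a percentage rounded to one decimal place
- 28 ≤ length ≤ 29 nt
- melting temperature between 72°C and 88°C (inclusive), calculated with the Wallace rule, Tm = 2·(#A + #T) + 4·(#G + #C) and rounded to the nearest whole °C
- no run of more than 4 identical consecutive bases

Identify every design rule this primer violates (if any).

Fails: length.

Base counts: A=7, T=7, G=6, C=7 (length 27).
GC content: GC 13/27 = 48.1% ✓
length: length 27, outside 28–29 ✗
Tm: Tm = 2·14 + 4·13 = 80°C ✓
homopolymer run: longest run = 3 ✓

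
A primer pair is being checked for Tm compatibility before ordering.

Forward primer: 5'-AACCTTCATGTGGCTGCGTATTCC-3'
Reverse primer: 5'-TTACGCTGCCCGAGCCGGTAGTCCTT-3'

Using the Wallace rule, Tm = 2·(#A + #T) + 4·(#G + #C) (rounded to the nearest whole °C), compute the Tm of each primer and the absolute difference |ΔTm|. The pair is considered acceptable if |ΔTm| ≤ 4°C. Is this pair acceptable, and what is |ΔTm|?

|ΔTm| = 12°C; the pair is not acceptable.

Forward: A=4 T=8 G=5 C=7 → Tm = 2·12 + 4·12 = 72°C.
Reverse: A=3 T=7 G=7 C=9 → Tm = 2·10 + 4·16 = 84°C.
|ΔTm| = |72 − 84| = 12°C, > 4°C.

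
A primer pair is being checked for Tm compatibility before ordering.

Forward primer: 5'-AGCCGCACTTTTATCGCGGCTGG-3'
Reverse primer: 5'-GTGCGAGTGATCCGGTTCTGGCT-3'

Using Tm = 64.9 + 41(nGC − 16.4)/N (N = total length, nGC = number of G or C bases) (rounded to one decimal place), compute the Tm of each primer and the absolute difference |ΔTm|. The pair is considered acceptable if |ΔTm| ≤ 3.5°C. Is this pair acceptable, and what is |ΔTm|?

Forward: G+C = 14, N = 23 → Tm = 64.9 + 41·(14 − 16.4)/23 = 60.6°C.
Reverse: G+C = 14, N = 23 → Tm = 64.9 + 41·(14 − 16.4)/23 = 60.6°C.
|ΔTm| = |60.6 − 60.6| = 0.0°C, ≤ 3.5°C.

|ΔTm| = 0.0°C; the pair is acceptable.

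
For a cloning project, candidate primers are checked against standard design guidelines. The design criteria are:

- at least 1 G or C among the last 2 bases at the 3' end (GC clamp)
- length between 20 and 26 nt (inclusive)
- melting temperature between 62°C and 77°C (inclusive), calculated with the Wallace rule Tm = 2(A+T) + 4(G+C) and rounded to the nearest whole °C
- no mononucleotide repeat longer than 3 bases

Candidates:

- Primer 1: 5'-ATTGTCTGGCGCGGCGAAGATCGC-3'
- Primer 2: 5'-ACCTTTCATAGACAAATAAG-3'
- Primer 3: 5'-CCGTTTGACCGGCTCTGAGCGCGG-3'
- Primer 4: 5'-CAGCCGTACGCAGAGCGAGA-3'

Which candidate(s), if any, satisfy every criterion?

Primer 4 only.

Primer 1 (24 nt, A=4 T=5 G=9 C=6): 3' end GC has 2 G/C ✓; length 24 ✓; Tm = 2·9 + 4·15 = 78°C, outside 62–77°C ✗; longest run = 2 ✓ — fails.
Primer 2 (20 nt, A=9 T=5 G=2 C=4): 3' end AG has 1 G/C ✓; length 20 ✓; Tm = 2·14 + 4·6 = 52°C, outside 62–77°C ✗; longest run = 3 ✓ — fails.
Primer 3 (24 nt, A=2 T=5 G=9 C=8): 3' end GG has 2 G/C ✓; length 24 ✓; Tm = 2·7 + 4·17 = 82°C, outside 62–77°C ✗; longest run = 3 ✓ — fails.
Primer 4 (20 nt, A=6 T=1 G=7 C=6): 3' end GA has 1 G/C ✓; length 20 ✓; Tm = 2·7 + 4·13 = 66°C ✓; longest run = 2 ✓ — passes.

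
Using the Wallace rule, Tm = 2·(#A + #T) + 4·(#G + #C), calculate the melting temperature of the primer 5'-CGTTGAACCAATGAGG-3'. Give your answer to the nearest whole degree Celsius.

Base counts: A=5, T=3, G=5, C=3 (length 16).
Tm = 2·(5+3) + 4·(5+3) = 2·8 + 4·8 = 16 + 32 = 48°C.

48°C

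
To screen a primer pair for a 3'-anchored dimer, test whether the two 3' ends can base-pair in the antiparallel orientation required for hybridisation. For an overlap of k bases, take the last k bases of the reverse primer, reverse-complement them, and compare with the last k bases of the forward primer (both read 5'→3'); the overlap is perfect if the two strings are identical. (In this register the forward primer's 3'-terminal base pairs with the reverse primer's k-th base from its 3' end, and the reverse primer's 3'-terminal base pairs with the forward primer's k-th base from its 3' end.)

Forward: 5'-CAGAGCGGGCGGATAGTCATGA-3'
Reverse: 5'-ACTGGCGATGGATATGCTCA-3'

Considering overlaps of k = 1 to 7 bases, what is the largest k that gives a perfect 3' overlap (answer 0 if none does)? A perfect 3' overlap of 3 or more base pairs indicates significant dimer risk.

Longest perfect overlap: 3 complementary base pairs; significant dimer risk (threshold 3).

Last 7 bases (5'→3') — forward …GTCATGA, reverse …ATGCTCA.
Reverse complement of the reverse primer's last 7 bases: TGAGCAT; its first k bases are the reverse complement of the reverse primer's last k bases, so a perfect k-base overlap needs the forward primer's last k bases to equal them.
Comparing (forward last k vs required): k=1: A vs T ✗; k=2: GA vs TG ✗; k=3: TGA vs TGA ✓; k=4: ATGA vs TGAG ✗; k=5: CATGA vs TGAGC ✗; k=6: TCATGA vs TGAGCA ✗; k=7: GTCATGA vs TGAGCAT ✗.
Only k = 3 is perfect, so the longest perfect 3' overlap is 3.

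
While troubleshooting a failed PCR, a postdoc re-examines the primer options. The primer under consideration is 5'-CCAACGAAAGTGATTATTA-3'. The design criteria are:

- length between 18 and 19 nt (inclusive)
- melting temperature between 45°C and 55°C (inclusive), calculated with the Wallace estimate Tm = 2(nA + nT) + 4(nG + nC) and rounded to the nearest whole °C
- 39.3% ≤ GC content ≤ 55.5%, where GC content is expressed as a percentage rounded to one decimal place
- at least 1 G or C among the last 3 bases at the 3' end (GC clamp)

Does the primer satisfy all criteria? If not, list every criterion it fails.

Fails: GC content, GC clamp.

Base counts: A=8, T=5, G=3, C=3 (length 19).
length: length 19 ✓
Tm: Tm = 2·13 + 4·6 = 50°C ✓
GC content: GC 6/19 = 31.6%, outside 39.3–55.5% ✗
GC clamp: 3' end TTA has 0 G/C, need ≥1 ✗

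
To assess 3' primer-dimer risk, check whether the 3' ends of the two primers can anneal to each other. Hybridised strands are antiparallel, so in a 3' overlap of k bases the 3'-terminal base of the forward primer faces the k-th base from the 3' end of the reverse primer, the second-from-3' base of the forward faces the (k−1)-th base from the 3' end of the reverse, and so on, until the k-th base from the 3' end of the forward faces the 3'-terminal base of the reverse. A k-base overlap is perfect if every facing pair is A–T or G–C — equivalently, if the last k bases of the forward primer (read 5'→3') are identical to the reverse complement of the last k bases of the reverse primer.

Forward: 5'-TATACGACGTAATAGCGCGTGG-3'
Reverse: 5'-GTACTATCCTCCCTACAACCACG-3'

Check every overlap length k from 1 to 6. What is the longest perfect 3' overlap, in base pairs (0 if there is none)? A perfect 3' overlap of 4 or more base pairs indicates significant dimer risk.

Longest perfect overlap: 5 complementary base pairs; significant dimer risk (threshold 4).

Last 6 bases (5'→3') — forward …GCGTGG, reverse …ACCACG.
Reverse complement of the reverse primer's last 6 bases: CGTGGT; its first k bases are the reverse complement of the reverse primer's last k bases, so a perfect k-base overlap needs the forward primer's last k bases to equal them.
Comparing (forward last k vs required): k=1: G vs C ✗; k=2: GG vs CG ✗; k=3: TGG vs CGT ✗; k=4: GTGG vs CGTG ✗; k=5: CGTGG vs CGTGG ✓; k=6: GCGTGG vs CGTGGT ✗.
Only k = 5 is perfect, so the longest perfect 3' overlap is 5.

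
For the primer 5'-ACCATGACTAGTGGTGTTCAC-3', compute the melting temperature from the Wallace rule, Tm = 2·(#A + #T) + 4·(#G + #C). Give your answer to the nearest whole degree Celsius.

62°C

Base counts: A=5, T=6, G=5, C=5 (length 21).
Tm = 2·(5+6) + 4·(5+5) = 2·11 + 4·10 = 22 + 40 = 62°C.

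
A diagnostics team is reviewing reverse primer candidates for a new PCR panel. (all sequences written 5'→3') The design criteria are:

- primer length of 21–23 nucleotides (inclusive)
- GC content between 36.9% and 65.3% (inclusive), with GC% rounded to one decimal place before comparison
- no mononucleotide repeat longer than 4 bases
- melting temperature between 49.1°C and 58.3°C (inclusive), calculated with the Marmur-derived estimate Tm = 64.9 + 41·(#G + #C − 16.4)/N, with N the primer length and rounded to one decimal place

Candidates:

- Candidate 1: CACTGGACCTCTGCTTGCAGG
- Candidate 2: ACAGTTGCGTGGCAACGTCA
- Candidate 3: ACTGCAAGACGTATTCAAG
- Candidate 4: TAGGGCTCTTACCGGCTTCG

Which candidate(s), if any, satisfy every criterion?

Candidate 1 (21 nt, A=3 T=5 G=6 C=7): length 21 ✓; GC 13/21 = 61.9% ✓; longest run = 2 ✓; Tm = 64.9 + 41·(13 − 16.4)/21 = 58.3°C ✓ — passes.
Candidate 2 (20 nt, A=5 T=4 G=6 C=5): length 20, outside 21–23 ✗; GC 11/20 = 55.0% ✓; longest run = 2 ✓; Tm = 64.9 + 41·(11 − 16.4)/20 = 53.8°C ✓ — fails.
Candidate 3 (19 nt, A=7 T=4 G=4 C=4): length 19, outside 21–23 ✗; GC 8/19 = 42.1% ✓; longest run = 2 ✓; Tm = 64.9 + 41·(8 − 16.4)/19 = 46.8°C, outside 49.1–58.3°C ✗ — fails.
Candidate 4 (20 nt, A=2 T=6 G=6 C=6): length 20, outside 21–23 ✗; GC 12/20 = 60.0% ✓; longest run = 3 ✓; Tm = 64.9 + 41·(12 − 16.4)/20 = 55.9°C ✓ — fails.

Candidate 1 only.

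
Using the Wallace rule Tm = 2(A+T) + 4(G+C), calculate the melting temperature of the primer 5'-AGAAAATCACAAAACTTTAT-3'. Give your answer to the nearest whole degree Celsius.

48°C

Base counts: A=11, T=5, G=1, C=3 (length 20).
Tm = 2·(11+5) + 4·(1+3) = 2·16 + 4·4 = 32 + 16 = 48°C.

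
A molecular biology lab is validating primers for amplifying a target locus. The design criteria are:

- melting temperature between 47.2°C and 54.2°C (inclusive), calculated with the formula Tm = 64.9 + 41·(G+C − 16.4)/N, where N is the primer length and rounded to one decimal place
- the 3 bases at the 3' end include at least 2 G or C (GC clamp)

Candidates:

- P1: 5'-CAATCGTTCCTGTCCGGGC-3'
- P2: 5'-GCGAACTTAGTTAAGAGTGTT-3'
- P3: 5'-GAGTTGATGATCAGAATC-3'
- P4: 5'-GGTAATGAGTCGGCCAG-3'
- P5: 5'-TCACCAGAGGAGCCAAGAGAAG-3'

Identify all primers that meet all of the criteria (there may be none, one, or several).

P1 (19 nt, A=2 T=5 G=5 C=7): Tm = 64.9 + 41·(12 − 16.4)/19 = 55.4°C, outside 47.2–54.2°C ✗; 3' end GGC has 3 G/C ✓ — fails.
P2 (21 nt, A=6 T=7 G=6 C=2): Tm = 64.9 + 41·(8 − 16.4)/21 = 48.5°C ✓; 3' end GTT has 1 G/C, need ≥2 ✗ — fails.
P3 (18 nt, A=6 T=5 G=5 C=2): Tm = 64.9 + 41·(7 − 16.4)/18 = 43.5°C, outside 47.2–54.2°C ✗; 3' end ATC has 1 G/C, need ≥2 ✗ — fails.
P4 (17 nt, A=4 T=3 G=7 C=3): Tm = 64.9 + 41·(10 − 16.4)/17 = 49.5°C ✓; 3' end CAG has 2 G/C ✓ — passes.
P5 (22 nt, A=9 T=1 G=7 C=5): Tm = 64.9 + 41·(12 − 16.4)/22 = 56.7°C, outside 47.2–54.2°C ✗; 3' end AAG has 1 G/C, need ≥2 ✗ — fails.

P4 only.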